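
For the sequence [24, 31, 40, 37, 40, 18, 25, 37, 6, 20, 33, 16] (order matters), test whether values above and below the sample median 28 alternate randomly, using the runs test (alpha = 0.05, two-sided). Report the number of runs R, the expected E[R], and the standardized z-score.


Step 1: Compute median = 28; label A = above, B = below.
Labels in order: BAAAABBABBAB  (n_A = 6, n_B = 6)
Step 2: Count runs R = 7.
Step 3: Under H0 (random ordering), E[R] = 2*n_A*n_B/(n_A+n_B) + 1 = 2*6*6/12 + 1 = 7.0000.
        Var[R] = 2*n_A*n_B*(2*n_A*n_B - n_A - n_B) / ((n_A+n_B)^2 * (n_A+n_B-1)) = 4320/1584 = 2.7273.
        SD[R] = 1.6514.
Step 4: R = E[R], so z = 0 with no continuity correction.
Step 5: Two-sided p-value via normal approximation = 2*(1 - Phi(|z|)) = 1.000000.
Step 6: alpha = 0.05. fail to reject H0.

R = 7, z = 0.0000, p = 1.000000, fail to reject H0.


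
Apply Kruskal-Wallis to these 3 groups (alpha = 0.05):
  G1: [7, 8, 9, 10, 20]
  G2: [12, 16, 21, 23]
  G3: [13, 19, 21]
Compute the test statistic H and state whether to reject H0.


Step 1: Combine all N = 12 observations and assign midranks.
sorted (value, group, rank): (7,G1,1), (8,G1,2), (9,G1,3), (10,G1,4), (12,G2,5), (13,G3,6), (16,G2,7), (19,G3,8), (20,G1,9), (21,G2,10.5), (21,G3,10.5), (23,G2,12)
Step 2: Sum ranks within each group.
R_1 = 19 (n_1 = 5)
R_2 = 34.5 (n_2 = 4)
R_3 = 24.5 (n_3 = 3)
Step 3: H = 12/(N(N+1)) * sum(R_i^2/n_i) - 3(N+1)
     = 12/(12*13) * (19^2/5 + 34.5^2/4 + 24.5^2/3) - 3*13
     = 0.076923 * 569.846 - 39
     = 4.834295.
Step 4: Ties present; correction factor C = 1 - 6/(12^3 - 12) = 0.996503. Corrected H = 4.834295 / 0.996503 = 4.851257.
Step 5: Under H0, H ~ chi^2(2); p-value = 0.088423.
Step 6: alpha = 0.05. fail to reject H0.

H = 4.8513, df = 2, p = 0.088423, fail to reject H0.


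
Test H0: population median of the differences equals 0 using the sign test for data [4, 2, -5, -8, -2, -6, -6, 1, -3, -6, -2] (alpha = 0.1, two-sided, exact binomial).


Step 1: Discard zero differences. Original n = 11; n_eff = number of nonzero differences = 11.
Nonzero differences (with sign): +4, +2, -5, -8, -2, -6, -6, +1, -3, -6, -2
Step 2: Count signs: positive = 3, negative = 8.
Step 3: Under H0: P(positive) = 0.5, so the number of positives S ~ Bin(11, 0.5).
Step 4: Two-sided exact p-value = sum of Bin(11,0.5) probabilities at or below the observed probability = 0.226562.
Step 5: alpha = 0.1. fail to reject H0.

n_eff = 11, pos = 3, neg = 8, p = 0.226562, fail to reject H0.


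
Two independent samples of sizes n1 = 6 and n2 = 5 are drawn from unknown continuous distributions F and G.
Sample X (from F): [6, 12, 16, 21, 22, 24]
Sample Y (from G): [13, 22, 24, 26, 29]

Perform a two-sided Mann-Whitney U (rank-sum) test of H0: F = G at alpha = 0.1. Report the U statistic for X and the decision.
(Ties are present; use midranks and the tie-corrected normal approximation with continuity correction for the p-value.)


Step 1: Combine and sort all 11 observations; assign midranks.
sorted (value, group): (6,X), (12,X), (13,Y), (16,X), (21,X), (22,X), (22,Y), (24,X), (24,Y), (26,Y), (29,Y)
ranks: 6->1, 12->2, 13->3, 16->4, 21->5, 22->6.5, 22->6.5, 24->8.5, 24->8.5, 26->10, 29->11
Step 2: Rank sum for X: R1 = 1 + 2 + 4 + 5 + 6.5 + 8.5 = 27.
Step 3: U_X = R1 - n1(n1+1)/2 = 27 - 6*7/2 = 27 - 21 = 6.
       U_Y = n1*n2 - U_X = 30 - 6 = 24.
Step 4: Ties are present, so use the tie-corrected normal approximation (with continuity correction) for the p-value.
Step 5: p-value = 0.119000; compare to alpha = 0.1. fail to reject H0.

U_X = 6, p = 0.119000, fail to reject H0 at alpha = 0.1.


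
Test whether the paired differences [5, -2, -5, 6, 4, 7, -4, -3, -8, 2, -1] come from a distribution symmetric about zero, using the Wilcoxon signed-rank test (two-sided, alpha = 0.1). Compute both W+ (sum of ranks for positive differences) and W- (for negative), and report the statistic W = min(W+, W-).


Step 1: Drop any zero differences (none here) and take |d_i|.
|d| = [5, 2, 5, 6, 4, 7, 4, 3, 8, 2, 1]
Step 2: Midrank |d_i| (ties get averaged ranks).
ranks: |5|->7.5, |2|->2.5, |5|->7.5, |6|->9, |4|->5.5, |7|->10, |4|->5.5, |3|->4, |8|->11, |2|->2.5, |1|->1
Step 3: Attach original signs; sum ranks with positive sign and with negative sign.
W+ = 7.5 + 9 + 5.5 + 10 + 2.5 = 34.5
W- = 2.5 + 7.5 + 5.5 + 4 + 11 + 1 = 31.5
(Check: W+ + W- = 66 should equal n(n+1)/2 = 66.)
Step 4: Test statistic W = min(W+, W-) = 31.5.
Step 5: Ties in |d|, so use the tie-corrected normal approximation.
        E[W] = n(n+1)/4 = 11*12/4 = 33.
        Tie groups: |d|=2 (t=2), |d|=4 (t=2), |d|=5 (t=2); sum(t^3 - t) = 18.
        Var[W] = n(n+1)(2n+1)/24 - sum(t^3-t)/48 = 3036/24 - 18/48 = 126.125.
        z = (W - E[W]) / sqrt(Var[W]) = (31.5 - 33) / 11.2305 = -0.1336.
        Two-sided p = 2*Phi(z) = 0.893747.
Step 6: alpha = 0.1. fail to reject H0.

W+ = 34.5, W- = 31.5, W = min = 31.5, p = 0.893747, fail to reject H0.


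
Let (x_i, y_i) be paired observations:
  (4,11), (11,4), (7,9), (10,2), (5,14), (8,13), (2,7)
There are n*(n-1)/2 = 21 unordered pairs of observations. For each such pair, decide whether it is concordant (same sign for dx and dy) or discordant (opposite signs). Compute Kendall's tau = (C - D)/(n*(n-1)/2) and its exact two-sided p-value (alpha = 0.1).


Step 1: Enumerate the 21 unordered pairs (i,j) with i<j and classify each by sign(x_j-x_i) * sign(y_j-y_i).
  (1,2):dx=+7,dy=-7->D; (1,3):dx=+3,dy=-2->D; (1,4):dx=+6,dy=-9->D; (1,5):dx=+1,dy=+3->C
  (1,6):dx=+4,dy=+2->C; (1,7):dx=-2,dy=-4->C; (2,3):dx=-4,dy=+5->D; (2,4):dx=-1,dy=-2->C
  (2,5):dx=-6,dy=+10->D; (2,6):dx=-3,dy=+9->D; (2,7):dx=-9,dy=+3->D; (3,4):dx=+3,dy=-7->D
  (3,5):dx=-2,dy=+5->D; (3,6):dx=+1,dy=+4->C; (3,7):dx=-5,dy=-2->C; (4,5):dx=-5,dy=+12->D
  (4,6):dx=-2,dy=+11->D; (4,7):dx=-8,dy=+5->D; (5,6):dx=+3,dy=-1->D; (5,7):dx=-3,dy=-7->C
  (6,7):dx=-6,dy=-6->C
Step 2: C = 8, D = 13, total pairs = 21.
Step 3: tau = (C - D)/(n(n-1)/2) = (8 - 13)/21 = -0.238095.
Step 4: Exact two-sided p-value (enumerate n! = 5040 permutations of y under H0): p = 0.561905.
Step 5: alpha = 0.1. fail to reject H0.

tau_b = -0.2381 (C=8, D=13), p = 0.561905, fail to reject H0.


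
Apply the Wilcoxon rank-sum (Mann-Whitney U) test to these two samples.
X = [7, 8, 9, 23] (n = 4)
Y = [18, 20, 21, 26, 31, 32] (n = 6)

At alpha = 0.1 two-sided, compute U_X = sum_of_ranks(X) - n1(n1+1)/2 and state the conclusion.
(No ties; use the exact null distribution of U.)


Step 1: Combine and sort all 10 observations; assign midranks.
sorted (value, group): (7,X), (8,X), (9,X), (18,Y), (20,Y), (21,Y), (23,X), (26,Y), (31,Y), (32,Y)
ranks: 7->1, 8->2, 9->3, 18->4, 20->5, 21->6, 23->7, 26->8, 31->9, 32->10
Step 2: Rank sum for X: R1 = 1 + 2 + 3 + 7 = 13.
Step 3: U_X = R1 - n1(n1+1)/2 = 13 - 4*5/2 = 13 - 10 = 3.
       U_Y = n1*n2 - U_X = 24 - 3 = 21.
Step 4: No ties, so the exact null distribution of U (based on enumerating the C(10,4) = 210 equally likely rank assignments) gives the two-sided p-value.
Step 5: p-value = 0.066667; compare to alpha = 0.1. reject H0.

U_X = 3, p = 0.066667, reject H0 at alpha = 0.1.


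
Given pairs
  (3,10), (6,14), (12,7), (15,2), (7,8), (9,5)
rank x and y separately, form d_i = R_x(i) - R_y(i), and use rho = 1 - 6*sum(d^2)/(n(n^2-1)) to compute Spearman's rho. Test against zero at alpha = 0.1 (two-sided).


Step 1: Rank x and y separately (midranks; no ties here).
rank(x): 3->1, 6->2, 12->5, 15->6, 7->3, 9->4
rank(y): 10->5, 14->6, 7->3, 2->1, 8->4, 5->2
Step 2: d_i = R_x(i) - R_y(i); compute d_i^2.
  (1-5)^2=16, (2-6)^2=16, (5-3)^2=4, (6-1)^2=25, (3-4)^2=1, (4-2)^2=4
sum(d^2) = 66.
Step 3: rho = 1 - 6*66 / (6*(6^2 - 1)) = 1 - 396/210 = -0.885714.
Step 4: Under H0, t = rho * sqrt((n-2)/(1-rho^2)) = -3.8158 ~ t(4).
Step 5: Two-sided p-value from the t-distribution with 4 df = 0.018845.
Step 6: alpha = 0.1. reject H0.

rho = -0.8857, p = 0.018845, reject H0 at alpha = 0.1.


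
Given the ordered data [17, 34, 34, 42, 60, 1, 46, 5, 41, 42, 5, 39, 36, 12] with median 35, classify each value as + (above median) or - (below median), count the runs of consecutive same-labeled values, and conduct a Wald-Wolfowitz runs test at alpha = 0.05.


Step 1: Compute median = 35; label A = above, B = below.
Labels in order: BBBAABABAABAAB  (n_A = 7, n_B = 7)
Step 2: Count runs R = 9.
Step 3: Under H0 (random ordering), E[R] = 2*n_A*n_B/(n_A+n_B) + 1 = 2*7*7/14 + 1 = 8.0000.
        Var[R] = 2*n_A*n_B*(2*n_A*n_B - n_A - n_B) / ((n_A+n_B)^2 * (n_A+n_B-1)) = 8232/2548 = 3.2308.
        SD[R] = 1.7974.
Step 4: Continuity-corrected z = (R - 0.5 - E[R]) / SD[R] = (9 - 0.5 - 8.0000) / 1.7974 = 0.2782.
Step 5: Two-sided p-value via normal approximation = 2*(1 - Phi(|z|)) = 0.780879.
Step 6: alpha = 0.05. fail to reject H0.

R = 9, z = 0.2782, p = 0.780879, fail to reject H0.


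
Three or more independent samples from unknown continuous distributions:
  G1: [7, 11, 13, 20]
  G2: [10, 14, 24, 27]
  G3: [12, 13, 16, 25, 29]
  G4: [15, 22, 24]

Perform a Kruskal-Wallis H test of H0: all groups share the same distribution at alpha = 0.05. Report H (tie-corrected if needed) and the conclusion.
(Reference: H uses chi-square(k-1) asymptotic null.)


Step 1: Combine all N = 16 observations and assign midranks.
sorted (value, group, rank): (7,G1,1), (10,G2,2), (11,G1,3), (12,G3,4), (13,G1,5.5), (13,G3,5.5), (14,G2,7), (15,G4,8), (16,G3,9), (20,G1,10), (22,G4,11), (24,G2,12.5), (24,G4,12.5), (25,G3,14), (27,G2,15), (29,G3,16)
Step 2: Sum ranks within each group.
R_1 = 19.5 (n_1 = 4)
R_2 = 36.5 (n_2 = 4)
R_3 = 48.5 (n_3 = 5)
R_4 = 31.5 (n_4 = 3)
Step 3: H = 12/(N(N+1)) * sum(R_i^2/n_i) - 3(N+1)
     = 12/(16*17) * (19.5^2/4 + 36.5^2/4 + 48.5^2/5 + 31.5^2/3) - 3*17
     = 0.044118 * 1229.33 - 51
     = 3.234926.
Step 4: Ties present; correction factor C = 1 - 12/(16^3 - 16) = 0.997059. Corrected H = 3.234926 / 0.997059 = 3.244469.
Step 5: Under H0, H ~ chi^2(3); p-value = 0.355447.
Step 6: alpha = 0.05. fail to reject H0.

H = 3.2445, df = 3, p = 0.355447, fail to reject H0.


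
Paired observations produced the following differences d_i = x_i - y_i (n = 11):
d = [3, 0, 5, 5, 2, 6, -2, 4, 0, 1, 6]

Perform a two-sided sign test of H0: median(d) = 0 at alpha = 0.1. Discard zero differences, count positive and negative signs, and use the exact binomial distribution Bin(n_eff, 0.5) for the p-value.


Step 1: Discard zero differences. Original n = 11; n_eff = number of nonzero differences = 9.
Nonzero differences (with sign): +3, +5, +5, +2, +6, -2, +4, +1, +6
Step 2: Count signs: positive = 8, negative = 1.
Step 3: Under H0: P(positive) = 0.5, so the number of positives S ~ Bin(9, 0.5).
Step 4: Two-sided exact p-value = sum of Bin(9,0.5) probabilities at or below the observed probability = 0.039062.
Step 5: alpha = 0.1. reject H0.

n_eff = 9, pos = 8, neg = 1, p = 0.039062, reject H0.


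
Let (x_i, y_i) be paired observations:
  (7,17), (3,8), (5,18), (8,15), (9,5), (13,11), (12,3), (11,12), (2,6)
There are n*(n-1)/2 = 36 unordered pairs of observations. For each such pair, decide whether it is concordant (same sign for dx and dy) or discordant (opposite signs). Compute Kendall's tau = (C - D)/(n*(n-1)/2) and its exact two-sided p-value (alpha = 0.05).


Step 1: Enumerate the 36 unordered pairs (i,j) with i<j and classify each by sign(x_j-x_i) * sign(y_j-y_i).
  (1,2):dx=-4,dy=-9->C; (1,3):dx=-2,dy=+1->D; (1,4):dx=+1,dy=-2->D; (1,5):dx=+2,dy=-12->D
  (1,6):dx=+6,dy=-6->D; (1,7):dx=+5,dy=-14->D; (1,8):dx=+4,dy=-5->D; (1,9):dx=-5,dy=-11->C
  (2,3):dx=+2,dy=+10->C; (2,4):dx=+5,dy=+7->C; (2,5):dx=+6,dy=-3->D; (2,6):dx=+10,dy=+3->C
  (2,7):dx=+9,dy=-5->D; (2,8):dx=+8,dy=+4->C; (2,9):dx=-1,dy=-2->C; (3,4):dx=+3,dy=-3->D
  (3,5):dx=+4,dy=-13->D; (3,6):dx=+8,dy=-7->D; (3,7):dx=+7,dy=-15->D; (3,8):dx=+6,dy=-6->D
  (3,9):dx=-3,dy=-12->C; (4,5):dx=+1,dy=-10->D; (4,6):dx=+5,dy=-4->D; (4,7):dx=+4,dy=-12->D
  (4,8):dx=+3,dy=-3->D; (4,9):dx=-6,dy=-9->C; (5,6):dx=+4,dy=+6->C; (5,7):dx=+3,dy=-2->D
  (5,8):dx=+2,dy=+7->C; (5,9):dx=-7,dy=+1->D; (6,7):dx=-1,dy=-8->C; (6,8):dx=-2,dy=+1->D
  (6,9):dx=-11,dy=-5->C; (7,8):dx=-1,dy=+9->D; (7,9):dx=-10,dy=+3->D; (8,9):dx=-9,dy=-6->C
Step 2: C = 14, D = 22, total pairs = 36.
Step 3: tau = (C - D)/(n(n-1)/2) = (14 - 22)/36 = -0.222222.
Step 4: Exact two-sided p-value (enumerate n! = 362880 permutations of y under H0): p = 0.476709.
Step 5: alpha = 0.05. fail to reject H0.

tau_b = -0.2222 (C=14, D=22), p = 0.476709, fail to reject H0.


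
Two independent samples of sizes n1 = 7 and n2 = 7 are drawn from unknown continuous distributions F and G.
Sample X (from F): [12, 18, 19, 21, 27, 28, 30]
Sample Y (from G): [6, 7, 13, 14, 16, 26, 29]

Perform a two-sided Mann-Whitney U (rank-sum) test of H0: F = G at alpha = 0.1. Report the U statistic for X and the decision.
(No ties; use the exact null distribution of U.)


Step 1: Combine and sort all 14 observations; assign midranks.
sorted (value, group): (6,Y), (7,Y), (12,X), (13,Y), (14,Y), (16,Y), (18,X), (19,X), (21,X), (26,Y), (27,X), (28,X), (29,Y), (30,X)
ranks: 6->1, 7->2, 12->3, 13->4, 14->5, 16->6, 18->7, 19->8, 21->9, 26->10, 27->11, 28->12, 29->13, 30->14
Step 2: Rank sum for X: R1 = 3 + 7 + 8 + 9 + 11 + 12 + 14 = 64.
Step 3: U_X = R1 - n1(n1+1)/2 = 64 - 7*8/2 = 64 - 28 = 36.
       U_Y = n1*n2 - U_X = 49 - 36 = 13.
Step 4: No ties, so the exact null distribution of U (based on enumerating the C(14,7) = 3432 equally likely rank assignments) gives the two-sided p-value.
Step 5: p-value = 0.164918; compare to alpha = 0.1. fail to reject H0.

U_X = 36, p = 0.164918, fail to reject H0 at alpha = 0.1.


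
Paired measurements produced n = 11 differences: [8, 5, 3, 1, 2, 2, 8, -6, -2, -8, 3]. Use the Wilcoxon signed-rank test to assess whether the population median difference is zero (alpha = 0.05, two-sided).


Step 1: Drop any zero differences (none here) and take |d_i|.
|d| = [8, 5, 3, 1, 2, 2, 8, 6, 2, 8, 3]
Step 2: Midrank |d_i| (ties get averaged ranks).
ranks: |8|->10, |5|->7, |3|->5.5, |1|->1, |2|->3, |2|->3, |8|->10, |6|->8, |2|->3, |8|->10, |3|->5.5
Step 3: Attach original signs; sum ranks with positive sign and with negative sign.
W+ = 10 + 7 + 5.5 + 1 + 3 + 3 + 10 + 5.5 = 45
W- = 8 + 3 + 10 = 21
(Check: W+ + W- = 66 should equal n(n+1)/2 = 66.)
Step 4: Test statistic W = min(W+, W-) = 21.
Step 5: Ties in |d|, so use the tie-corrected normal approximation.
        E[W] = n(n+1)/4 = 11*12/4 = 33.
        Tie groups: |d|=2 (t=3), |d|=3 (t=2), |d|=8 (t=3); sum(t^3 - t) = 54.
        Var[W] = n(n+1)(2n+1)/24 - sum(t^3-t)/48 = 3036/24 - 54/48 = 125.375.
        z = (W - E[W]) / sqrt(Var[W]) = (21 - 33) / 11.1971 = -1.0717.
        Two-sided p = 2*Phi(z) = 0.283852.
Step 6: alpha = 0.05. fail to reject H0.

W+ = 45, W- = 21, W = min = 21, p = 0.283852, fail to reject H0.


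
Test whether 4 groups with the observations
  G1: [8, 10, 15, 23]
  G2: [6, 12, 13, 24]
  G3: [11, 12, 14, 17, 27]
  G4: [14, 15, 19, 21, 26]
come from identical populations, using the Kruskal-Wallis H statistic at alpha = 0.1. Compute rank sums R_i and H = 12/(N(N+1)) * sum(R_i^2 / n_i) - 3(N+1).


Step 1: Combine all N = 18 observations and assign midranks.
sorted (value, group, rank): (6,G2,1), (8,G1,2), (10,G1,3), (11,G3,4), (12,G2,5.5), (12,G3,5.5), (13,G2,7), (14,G3,8.5), (14,G4,8.5), (15,G1,10.5), (15,G4,10.5), (17,G3,12), (19,G4,13), (21,G4,14), (23,G1,15), (24,G2,16), (26,G4,17), (27,G3,18)
Step 2: Sum ranks within each group.
R_1 = 30.5 (n_1 = 4)
R_2 = 29.5 (n_2 = 4)
R_3 = 48 (n_3 = 5)
R_4 = 63 (n_4 = 5)
Step 3: H = 12/(N(N+1)) * sum(R_i^2/n_i) - 3(N+1)
     = 12/(18*19) * (30.5^2/4 + 29.5^2/4 + 48^2/5 + 63^2/5) - 3*19
     = 0.035088 * 1704.72 - 57
     = 2.814912.
Step 4: Ties present; correction factor C = 1 - 18/(18^3 - 18) = 0.996904. Corrected H = 2.814912 / 0.996904 = 2.823654.
Step 5: Under H0, H ~ chi^2(3); p-value = 0.419621.
Step 6: alpha = 0.1. fail to reject H0.

H = 2.8237, df = 3, p = 0.419621, fail to reject H0.


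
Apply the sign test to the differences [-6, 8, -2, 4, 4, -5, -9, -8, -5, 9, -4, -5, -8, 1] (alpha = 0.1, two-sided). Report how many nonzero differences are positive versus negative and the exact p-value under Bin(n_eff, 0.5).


Step 1: Discard zero differences. Original n = 14; n_eff = number of nonzero differences = 14.
Nonzero differences (with sign): -6, +8, -2, +4, +4, -5, -9, -8, -5, +9, -4, -5, -8, +1
Step 2: Count signs: positive = 5, negative = 9.
Step 3: Under H0: P(positive) = 0.5, so the number of positives S ~ Bin(14, 0.5).
Step 4: Two-sided exact p-value = sum of Bin(14,0.5) probabilities at or below the observed probability = 0.423950.
Step 5: alpha = 0.1. fail to reject H0.

n_eff = 14, pos = 5, neg = 9, p = 0.423950, fail to reject H0.


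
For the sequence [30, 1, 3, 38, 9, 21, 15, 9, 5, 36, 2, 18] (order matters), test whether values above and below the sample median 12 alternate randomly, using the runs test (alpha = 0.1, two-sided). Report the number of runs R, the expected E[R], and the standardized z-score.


Step 1: Compute median = 12; label A = above, B = below.
Labels in order: ABBABAABBABA  (n_A = 6, n_B = 6)
Step 2: Count runs R = 9.
Step 3: Under H0 (random ordering), E[R] = 2*n_A*n_B/(n_A+n_B) + 1 = 2*6*6/12 + 1 = 7.0000.
        Var[R] = 2*n_A*n_B*(2*n_A*n_B - n_A - n_B) / ((n_A+n_B)^2 * (n_A+n_B-1)) = 4320/1584 = 2.7273.
        SD[R] = 1.6514.
Step 4: Continuity-corrected z = (R - 0.5 - E[R]) / SD[R] = (9 - 0.5 - 7.0000) / 1.6514 = 0.9083.
Step 5: Two-sided p-value via normal approximation = 2*(1 - Phi(|z|)) = 0.363722.
Step 6: alpha = 0.1. fail to reject H0.

R = 9, z = 0.9083, p = 0.363722, fail to reject H0.


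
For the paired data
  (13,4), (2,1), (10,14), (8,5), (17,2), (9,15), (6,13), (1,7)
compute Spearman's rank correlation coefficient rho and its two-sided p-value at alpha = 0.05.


Step 1: Rank x and y separately (midranks; no ties here).
rank(x): 13->7, 2->2, 10->6, 8->4, 17->8, 9->5, 6->3, 1->1
rank(y): 4->3, 1->1, 14->7, 5->4, 2->2, 15->8, 13->6, 7->5
Step 2: d_i = R_x(i) - R_y(i); compute d_i^2.
  (7-3)^2=16, (2-1)^2=1, (6-7)^2=1, (4-4)^2=0, (8-2)^2=36, (5-8)^2=9, (3-6)^2=9, (1-5)^2=16
sum(d^2) = 88.
Step 3: rho = 1 - 6*88 / (8*(8^2 - 1)) = 1 - 528/504 = -0.047619.
Step 4: Under H0, t = rho * sqrt((n-2)/(1-rho^2)) = -0.1168 ~ t(6).
Step 5: Two-sided p-value from the t-distribution with 6 df = 0.910849.
Step 6: alpha = 0.05. fail to reject H0.

rho = -0.0476, p = 0.910849, fail to reject H0 at alpha = 0.05.


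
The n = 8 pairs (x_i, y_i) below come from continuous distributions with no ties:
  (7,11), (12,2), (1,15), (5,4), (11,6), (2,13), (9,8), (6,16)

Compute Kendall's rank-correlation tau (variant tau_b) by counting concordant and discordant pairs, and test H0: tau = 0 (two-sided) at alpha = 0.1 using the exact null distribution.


Step 1: Enumerate the 28 unordered pairs (i,j) with i<j and classify each by sign(x_j-x_i) * sign(y_j-y_i).
  (1,2):dx=+5,dy=-9->D; (1,3):dx=-6,dy=+4->D; (1,4):dx=-2,dy=-7->C; (1,5):dx=+4,dy=-5->D
  (1,6):dx=-5,dy=+2->D; (1,7):dx=+2,dy=-3->D; (1,8):dx=-1,dy=+5->D; (2,3):dx=-11,dy=+13->D
  (2,4):dx=-7,dy=+2->D; (2,5):dx=-1,dy=+4->D; (2,6):dx=-10,dy=+11->D; (2,7):dx=-3,dy=+6->D
  (2,8):dx=-6,dy=+14->D; (3,4):dx=+4,dy=-11->D; (3,5):dx=+10,dy=-9->D; (3,6):dx=+1,dy=-2->D
  (3,7):dx=+8,dy=-7->D; (3,8):dx=+5,dy=+1->C; (4,5):dx=+6,dy=+2->C; (4,6):dx=-3,dy=+9->D
  (4,7):dx=+4,dy=+4->C; (4,8):dx=+1,dy=+12->C; (5,6):dx=-9,dy=+7->D; (5,7):dx=-2,dy=+2->D
  (5,8):dx=-5,dy=+10->D; (6,7):dx=+7,dy=-5->D; (6,8):dx=+4,dy=+3->C; (7,8):dx=-3,dy=+8->D
Step 2: C = 6, D = 22, total pairs = 28.
Step 3: tau = (C - D)/(n(n-1)/2) = (6 - 22)/28 = -0.571429.
Step 4: Exact two-sided p-value (enumerate n! = 40320 permutations of y under H0): p = 0.061012.
Step 5: alpha = 0.1. reject H0.

tau_b = -0.5714 (C=6, D=22), p = 0.061012, reject H0.


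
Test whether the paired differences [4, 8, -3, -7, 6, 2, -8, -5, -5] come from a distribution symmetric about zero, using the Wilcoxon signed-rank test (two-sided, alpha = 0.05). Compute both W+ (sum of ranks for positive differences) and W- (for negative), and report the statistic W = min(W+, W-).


Step 1: Drop any zero differences (none here) and take |d_i|.
|d| = [4, 8, 3, 7, 6, 2, 8, 5, 5]
Step 2: Midrank |d_i| (ties get averaged ranks).
ranks: |4|->3, |8|->8.5, |3|->2, |7|->7, |6|->6, |2|->1, |8|->8.5, |5|->4.5, |5|->4.5
Step 3: Attach original signs; sum ranks with positive sign and with negative sign.
W+ = 3 + 8.5 + 6 + 1 = 18.5
W- = 2 + 7 + 8.5 + 4.5 + 4.5 = 26.5
(Check: W+ + W- = 45 should equal n(n+1)/2 = 45.)
Step 4: Test statistic W = min(W+, W-) = 18.5.
Step 5: Ties in |d|, so use the tie-corrected normal approximation.
        E[W] = n(n+1)/4 = 9*10/4 = 22.5.
        Tie groups: |d|=5 (t=2), |d|=8 (t=2); sum(t^3 - t) = 12.
        Var[W] = n(n+1)(2n+1)/24 - sum(t^3-t)/48 = 1710/24 - 12/48 = 71.
        z = (W - E[W]) / sqrt(Var[W]) = (18.5 - 22.5) / 8.4261 = -0.4747.
        Two-sided p = 2*Phi(z) = 0.634992.
Step 6: alpha = 0.05. fail to reject H0.

W+ = 18.5, W- = 26.5, W = min = 18.5, p = 0.634992, fail to reject H0.


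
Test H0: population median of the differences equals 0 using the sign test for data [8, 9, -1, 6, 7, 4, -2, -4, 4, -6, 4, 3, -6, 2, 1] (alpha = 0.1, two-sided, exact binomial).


Step 1: Discard zero differences. Original n = 15; n_eff = number of nonzero differences = 15.
Nonzero differences (with sign): +8, +9, -1, +6, +7, +4, -2, -4, +4, -6, +4, +3, -6, +2, +1
Step 2: Count signs: positive = 10, negative = 5.
Step 3: Under H0: P(positive) = 0.5, so the number of positives S ~ Bin(15, 0.5).
Step 4: Two-sided exact p-value = sum of Bin(15,0.5) probabilities at or below the observed probability = 0.301758.
Step 5: alpha = 0.1. fail to reject H0.

n_eff = 15, pos = 10, neg = 5, p = 0.301758, fail to reject H0.


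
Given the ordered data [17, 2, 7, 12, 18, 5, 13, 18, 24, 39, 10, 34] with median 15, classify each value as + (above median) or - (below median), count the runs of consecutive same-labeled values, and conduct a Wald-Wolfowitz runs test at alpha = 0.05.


Step 1: Compute median = 15; label A = above, B = below.
Labels in order: ABBBABBAAABA  (n_A = 6, n_B = 6)
Step 2: Count runs R = 7.
Step 3: Under H0 (random ordering), E[R] = 2*n_A*n_B/(n_A+n_B) + 1 = 2*6*6/12 + 1 = 7.0000.
        Var[R] = 2*n_A*n_B*(2*n_A*n_B - n_A - n_B) / ((n_A+n_B)^2 * (n_A+n_B-1)) = 4320/1584 = 2.7273.
        SD[R] = 1.6514.
Step 4: R = E[R], so z = 0 with no continuity correction.
Step 5: Two-sided p-value via normal approximation = 2*(1 - Phi(|z|)) = 1.000000.
Step 6: alpha = 0.05. fail to reject H0.

R = 7, z = 0.0000, p = 1.000000, fail to reject H0.


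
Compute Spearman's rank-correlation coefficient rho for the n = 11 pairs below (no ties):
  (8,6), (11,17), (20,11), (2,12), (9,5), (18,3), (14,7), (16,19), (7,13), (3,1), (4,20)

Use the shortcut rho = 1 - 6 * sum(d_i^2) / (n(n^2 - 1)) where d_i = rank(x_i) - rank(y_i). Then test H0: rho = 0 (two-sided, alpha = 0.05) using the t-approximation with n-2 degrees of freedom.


Step 1: Rank x and y separately (midranks; no ties here).
rank(x): 8->5, 11->7, 20->11, 2->1, 9->6, 18->10, 14->8, 16->9, 7->4, 3->2, 4->3
rank(y): 6->4, 17->9, 11->6, 12->7, 5->3, 3->2, 7->5, 19->10, 13->8, 1->1, 20->11
Step 2: d_i = R_x(i) - R_y(i); compute d_i^2.
  (5-4)^2=1, (7-9)^2=4, (11-6)^2=25, (1-7)^2=36, (6-3)^2=9, (10-2)^2=64, (8-5)^2=9, (9-10)^2=1, (4-8)^2=16, (2-1)^2=1, (3-11)^2=64
sum(d^2) = 230.
Step 3: rho = 1 - 6*230 / (11*(11^2 - 1)) = 1 - 1380/1320 = -0.045455.
Step 4: Under H0, t = rho * sqrt((n-2)/(1-rho^2)) = -0.1365 ~ t(9).
Step 5: Two-sided p-value from the t-distribution with 9 df = 0.894427.
Step 6: alpha = 0.05. fail to reject H0.

rho = -0.0455, p = 0.894427, fail to reject H0 at alpha = 0.05.


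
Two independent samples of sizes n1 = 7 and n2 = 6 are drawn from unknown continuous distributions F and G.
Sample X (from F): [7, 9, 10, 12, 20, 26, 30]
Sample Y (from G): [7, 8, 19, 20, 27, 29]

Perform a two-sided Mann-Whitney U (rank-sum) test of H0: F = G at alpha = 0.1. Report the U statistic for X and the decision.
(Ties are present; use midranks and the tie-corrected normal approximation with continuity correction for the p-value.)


Step 1: Combine and sort all 13 observations; assign midranks.
sorted (value, group): (7,X), (7,Y), (8,Y), (9,X), (10,X), (12,X), (19,Y), (20,X), (20,Y), (26,X), (27,Y), (29,Y), (30,X)
ranks: 7->1.5, 7->1.5, 8->3, 9->4, 10->5, 12->6, 19->7, 20->8.5, 20->8.5, 26->10, 27->11, 29->12, 30->13
Step 2: Rank sum for X: R1 = 1.5 + 4 + 5 + 6 + 8.5 + 10 + 13 = 48.
Step 3: U_X = R1 - n1(n1+1)/2 = 48 - 7*8/2 = 48 - 28 = 20.
       U_Y = n1*n2 - U_X = 42 - 20 = 22.
Step 4: Ties are present, so use the tie-corrected normal approximation (with continuity correction) for the p-value.
Step 5: p-value = 0.942900; compare to alpha = 0.1. fail to reject H0.

U_X = 20, p = 0.942900, fail to reject H0 at alpha = 0.1.


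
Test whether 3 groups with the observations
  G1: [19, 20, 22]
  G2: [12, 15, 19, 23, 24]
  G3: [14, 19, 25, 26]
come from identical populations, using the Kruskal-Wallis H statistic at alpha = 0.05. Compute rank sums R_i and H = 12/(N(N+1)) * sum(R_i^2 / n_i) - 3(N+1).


Step 1: Combine all N = 12 observations and assign midranks.
sorted (value, group, rank): (12,G2,1), (14,G3,2), (15,G2,3), (19,G1,5), (19,G2,5), (19,G3,5), (20,G1,7), (22,G1,8), (23,G2,9), (24,G2,10), (25,G3,11), (26,G3,12)
Step 2: Sum ranks within each group.
R_1 = 20 (n_1 = 3)
R_2 = 28 (n_2 = 5)
R_3 = 30 (n_3 = 4)
Step 3: H = 12/(N(N+1)) * sum(R_i^2/n_i) - 3(N+1)
     = 12/(12*13) * (20^2/3 + 28^2/5 + 30^2/4) - 3*13
     = 0.076923 * 515.133 - 39
     = 0.625641.
Step 4: Ties present; correction factor C = 1 - 24/(12^3 - 12) = 0.986014. Corrected H = 0.625641 / 0.986014 = 0.634515.
Step 5: Under H0, H ~ chi^2(2); p-value = 0.728143.
Step 6: alpha = 0.05. fail to reject H0.

H = 0.6345, df = 2, p = 0.728143, fail to reject H0.


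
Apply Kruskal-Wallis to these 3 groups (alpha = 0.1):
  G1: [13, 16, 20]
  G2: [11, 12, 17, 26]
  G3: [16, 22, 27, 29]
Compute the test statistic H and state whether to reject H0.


Step 1: Combine all N = 11 observations and assign midranks.
sorted (value, group, rank): (11,G2,1), (12,G2,2), (13,G1,3), (16,G1,4.5), (16,G3,4.5), (17,G2,6), (20,G1,7), (22,G3,8), (26,G2,9), (27,G3,10), (29,G3,11)
Step 2: Sum ranks within each group.
R_1 = 14.5 (n_1 = 3)
R_2 = 18 (n_2 = 4)
R_3 = 33.5 (n_3 = 4)
Step 3: H = 12/(N(N+1)) * sum(R_i^2/n_i) - 3(N+1)
     = 12/(11*12) * (14.5^2/3 + 18^2/4 + 33.5^2/4) - 3*12
     = 0.090909 * 431.646 - 36
     = 3.240530.
Step 4: Ties present; correction factor C = 1 - 6/(11^3 - 11) = 0.995455. Corrected H = 3.240530 / 0.995455 = 3.255327.
Step 5: Under H0, H ~ chi^2(2); p-value = 0.196388.
Step 6: alpha = 0.1. fail to reject H0.

H = 3.2553, df = 2, p = 0.196388, fail to reject H0.


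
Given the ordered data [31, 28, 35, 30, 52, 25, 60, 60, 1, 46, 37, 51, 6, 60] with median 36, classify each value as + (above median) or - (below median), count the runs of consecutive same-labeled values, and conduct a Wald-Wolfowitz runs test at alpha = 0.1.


Step 1: Compute median = 36; label A = above, B = below.
Labels in order: BBBBABAABAAABA  (n_A = 7, n_B = 7)
Step 2: Count runs R = 8.
Step 3: Under H0 (random ordering), E[R] = 2*n_A*n_B/(n_A+n_B) + 1 = 2*7*7/14 + 1 = 8.0000.
        Var[R] = 2*n_A*n_B*(2*n_A*n_B - n_A - n_B) / ((n_A+n_B)^2 * (n_A+n_B-1)) = 8232/2548 = 3.2308.
        SD[R] = 1.7974.
Step 4: R = E[R], so z = 0 with no continuity correction.
Step 5: Two-sided p-value via normal approximation = 2*(1 - Phi(|z|)) = 1.000000.
Step 6: alpha = 0.1. fail to reject H0.

R = 8, z = 0.0000, p = 1.000000, fail to reject H0.


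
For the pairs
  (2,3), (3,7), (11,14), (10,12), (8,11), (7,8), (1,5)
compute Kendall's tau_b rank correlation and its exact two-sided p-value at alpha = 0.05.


Step 1: Enumerate the 21 unordered pairs (i,j) with i<j and classify each by sign(x_j-x_i) * sign(y_j-y_i).
  (1,2):dx=+1,dy=+4->C; (1,3):dx=+9,dy=+11->C; (1,4):dx=+8,dy=+9->C; (1,5):dx=+6,dy=+8->C
  (1,6):dx=+5,dy=+5->C; (1,7):dx=-1,dy=+2->D; (2,3):dx=+8,dy=+7->C; (2,4):dx=+7,dy=+5->C
  (2,5):dx=+5,dy=+4->C; (2,6):dx=+4,dy=+1->C; (2,7):dx=-2,dy=-2->C; (3,4):dx=-1,dy=-2->C
  (3,5):dx=-3,dy=-3->C; (3,6):dx=-4,dy=-6->C; (3,7):dx=-10,dy=-9->C; (4,5):dx=-2,dy=-1->C
  (4,6):dx=-3,dy=-4->C; (4,7):dx=-9,dy=-7->C; (5,6):dx=-1,dy=-3->C; (5,7):dx=-7,dy=-6->C
  (6,7):dx=-6,dy=-3->C
Step 2: C = 20, D = 1, total pairs = 21.
Step 3: tau = (C - D)/(n(n-1)/2) = (20 - 1)/21 = 0.904762.
Step 4: Exact two-sided p-value (enumerate n! = 5040 permutations of y under H0): p = 0.002778.
Step 5: alpha = 0.05. reject H0.

tau_b = 0.9048 (C=20, D=1), p = 0.002778, reject H0.


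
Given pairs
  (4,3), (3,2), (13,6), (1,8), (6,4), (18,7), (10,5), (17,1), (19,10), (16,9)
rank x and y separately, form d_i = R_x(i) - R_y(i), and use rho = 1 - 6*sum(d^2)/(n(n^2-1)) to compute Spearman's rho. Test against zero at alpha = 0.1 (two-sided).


Step 1: Rank x and y separately (midranks; no ties here).
rank(x): 4->3, 3->2, 13->6, 1->1, 6->4, 18->9, 10->5, 17->8, 19->10, 16->7
rank(y): 3->3, 2->2, 6->6, 8->8, 4->4, 7->7, 5->5, 1->1, 10->10, 9->9
Step 2: d_i = R_x(i) - R_y(i); compute d_i^2.
  (3-3)^2=0, (2-2)^2=0, (6-6)^2=0, (1-8)^2=49, (4-4)^2=0, (9-7)^2=4, (5-5)^2=0, (8-1)^2=49, (10-10)^2=0, (7-9)^2=4
sum(d^2) = 106.
Step 3: rho = 1 - 6*106 / (10*(10^2 - 1)) = 1 - 636/990 = 0.357576.
Step 4: Under H0, t = rho * sqrt((n-2)/(1-rho^2)) = 1.0830 ~ t(8).
Step 5: Two-sided p-value from the t-distribution with 8 df = 0.310376.
Step 6: alpha = 0.1. fail to reject H0.

rho = 0.3576, p = 0.310376, fail to reject H0 at alpha = 0.1.


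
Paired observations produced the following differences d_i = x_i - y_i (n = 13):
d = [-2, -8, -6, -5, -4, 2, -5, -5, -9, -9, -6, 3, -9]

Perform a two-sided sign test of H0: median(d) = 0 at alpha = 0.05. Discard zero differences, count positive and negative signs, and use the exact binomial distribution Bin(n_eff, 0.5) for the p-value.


Step 1: Discard zero differences. Original n = 13; n_eff = number of nonzero differences = 13.
Nonzero differences (with sign): -2, -8, -6, -5, -4, +2, -5, -5, -9, -9, -6, +3, -9
Step 2: Count signs: positive = 2, negative = 11.
Step 3: Under H0: P(positive) = 0.5, so the number of positives S ~ Bin(13, 0.5).
Step 4: Two-sided exact p-value = sum of Bin(13,0.5) probabilities at or below the observed probability = 0.022461.
Step 5: alpha = 0.05. reject H0.

n_eff = 13, pos = 2, neg = 11, p = 0.022461, reject H0.


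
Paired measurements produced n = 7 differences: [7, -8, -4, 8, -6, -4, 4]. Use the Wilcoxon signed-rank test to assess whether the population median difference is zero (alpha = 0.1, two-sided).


Step 1: Drop any zero differences (none here) and take |d_i|.
|d| = [7, 8, 4, 8, 6, 4, 4]
Step 2: Midrank |d_i| (ties get averaged ranks).
ranks: |7|->5, |8|->6.5, |4|->2, |8|->6.5, |6|->4, |4|->2, |4|->2
Step 3: Attach original signs; sum ranks with positive sign and with negative sign.
W+ = 5 + 6.5 + 2 = 13.5
W- = 6.5 + 2 + 4 + 2 = 14.5
(Check: W+ + W- = 28 should equal n(n+1)/2 = 28.)
Step 4: Test statistic W = min(W+, W-) = 13.5.
Step 5: Ties in |d|, so use the tie-corrected normal approximation.
        E[W] = n(n+1)/4 = 7*8/4 = 14.
        Tie groups: |d|=4 (t=3), |d|=8 (t=2); sum(t^3 - t) = 30.
        Var[W] = n(n+1)(2n+1)/24 - sum(t^3-t)/48 = 840/24 - 30/48 = 34.375.
        z = (W - E[W]) / sqrt(Var[W]) = (13.5 - 14) / 5.8630 = -0.0853.
        Two-sided p = 2*Phi(z) = 0.932039.
Step 6: alpha = 0.1. fail to reject H0.

W+ = 13.5, W- = 14.5, W = min = 13.5, p = 0.932039, fail to reject H0.


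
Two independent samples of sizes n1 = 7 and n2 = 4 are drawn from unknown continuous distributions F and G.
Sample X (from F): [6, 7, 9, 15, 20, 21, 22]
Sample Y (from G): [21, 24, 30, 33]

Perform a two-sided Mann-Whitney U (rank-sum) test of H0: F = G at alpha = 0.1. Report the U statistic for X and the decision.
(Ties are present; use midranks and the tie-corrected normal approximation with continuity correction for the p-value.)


Step 1: Combine and sort all 11 observations; assign midranks.
sorted (value, group): (6,X), (7,X), (9,X), (15,X), (20,X), (21,X), (21,Y), (22,X), (24,Y), (30,Y), (33,Y)
ranks: 6->1, 7->2, 9->3, 15->4, 20->5, 21->6.5, 21->6.5, 22->8, 24->9, 30->10, 33->11
Step 2: Rank sum for X: R1 = 1 + 2 + 3 + 4 + 5 + 6.5 + 8 = 29.5.
Step 3: U_X = R1 - n1(n1+1)/2 = 29.5 - 7*8/2 = 29.5 - 28 = 1.5.
       U_Y = n1*n2 - U_X = 28 - 1.5 = 26.5.
Step 4: Ties are present, so use the tie-corrected normal approximation (with continuity correction) for the p-value.
Step 5: p-value = 0.023029; compare to alpha = 0.1. reject H0.

U_X = 1.5, p = 0.023029, reject H0 at alpha = 0.1.


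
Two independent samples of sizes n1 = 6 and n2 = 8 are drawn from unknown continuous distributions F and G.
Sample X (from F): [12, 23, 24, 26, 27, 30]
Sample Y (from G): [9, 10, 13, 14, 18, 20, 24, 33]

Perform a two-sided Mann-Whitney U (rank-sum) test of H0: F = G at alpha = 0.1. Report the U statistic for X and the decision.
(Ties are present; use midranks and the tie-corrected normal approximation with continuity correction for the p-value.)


Step 1: Combine and sort all 14 observations; assign midranks.
sorted (value, group): (9,Y), (10,Y), (12,X), (13,Y), (14,Y), (18,Y), (20,Y), (23,X), (24,X), (24,Y), (26,X), (27,X), (30,X), (33,Y)
ranks: 9->1, 10->2, 12->3, 13->4, 14->5, 18->6, 20->7, 23->8, 24->9.5, 24->9.5, 26->11, 27->12, 30->13, 33->14
Step 2: Rank sum for X: R1 = 3 + 8 + 9.5 + 11 + 12 + 13 = 56.5.
Step 3: U_X = R1 - n1(n1+1)/2 = 56.5 - 6*7/2 = 56.5 - 21 = 35.5.
       U_Y = n1*n2 - U_X = 48 - 35.5 = 12.5.
Step 4: Ties are present, so use the tie-corrected normal approximation (with continuity correction) for the p-value.
Step 5: p-value = 0.155126; compare to alpha = 0.1. fail to reject H0.

U_X = 35.5, p = 0.155126, fail to reject H0 at alpha = 0.1.


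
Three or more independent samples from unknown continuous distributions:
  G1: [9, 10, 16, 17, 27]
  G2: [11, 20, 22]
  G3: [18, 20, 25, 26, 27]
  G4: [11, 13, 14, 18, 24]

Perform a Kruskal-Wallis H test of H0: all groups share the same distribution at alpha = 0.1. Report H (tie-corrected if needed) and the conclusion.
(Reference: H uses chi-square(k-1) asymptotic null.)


Step 1: Combine all N = 18 observations and assign midranks.
sorted (value, group, rank): (9,G1,1), (10,G1,2), (11,G2,3.5), (11,G4,3.5), (13,G4,5), (14,G4,6), (16,G1,7), (17,G1,8), (18,G3,9.5), (18,G4,9.5), (20,G2,11.5), (20,G3,11.5), (22,G2,13), (24,G4,14), (25,G3,15), (26,G3,16), (27,G1,17.5), (27,G3,17.5)
Step 2: Sum ranks within each group.
R_1 = 35.5 (n_1 = 5)
R_2 = 28 (n_2 = 3)
R_3 = 69.5 (n_3 = 5)
R_4 = 38 (n_4 = 5)
Step 3: H = 12/(N(N+1)) * sum(R_i^2/n_i) - 3(N+1)
     = 12/(18*19) * (35.5^2/5 + 28^2/3 + 69.5^2/5 + 38^2/5) - 3*19
     = 0.035088 * 1768.23 - 57
     = 5.043275.
Step 4: Ties present; correction factor C = 1 - 24/(18^3 - 18) = 0.995872. Corrected H = 5.043275 / 0.995872 = 5.064180.
Step 5: Under H0, H ~ chi^2(3); p-value = 0.167157.
Step 6: alpha = 0.1. fail to reject H0.

H = 5.0642, df = 3, p = 0.167157, fail to reject H0.


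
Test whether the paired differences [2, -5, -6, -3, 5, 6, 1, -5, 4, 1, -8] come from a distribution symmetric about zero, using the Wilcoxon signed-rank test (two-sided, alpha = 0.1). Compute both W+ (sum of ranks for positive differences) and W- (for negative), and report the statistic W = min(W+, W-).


Step 1: Drop any zero differences (none here) and take |d_i|.
|d| = [2, 5, 6, 3, 5, 6, 1, 5, 4, 1, 8]
Step 2: Midrank |d_i| (ties get averaged ranks).
ranks: |2|->3, |5|->7, |6|->9.5, |3|->4, |5|->7, |6|->9.5, |1|->1.5, |5|->7, |4|->5, |1|->1.5, |8|->11
Step 3: Attach original signs; sum ranks with positive sign and with negative sign.
W+ = 3 + 7 + 9.5 + 1.5 + 5 + 1.5 = 27.5
W- = 7 + 9.5 + 4 + 7 + 11 = 38.5
(Check: W+ + W- = 66 should equal n(n+1)/2 = 66.)
Step 4: Test statistic W = min(W+, W-) = 27.5.
Step 5: Ties in |d|, so use the tie-corrected normal approximation.
        E[W] = n(n+1)/4 = 11*12/4 = 33.
        Tie groups: |d|=1 (t=2), |d|=5 (t=3), |d|=6 (t=2); sum(t^3 - t) = 36.
        Var[W] = n(n+1)(2n+1)/24 - sum(t^3-t)/48 = 3036/24 - 36/48 = 125.75.
        z = (W - E[W]) / sqrt(Var[W]) = (27.5 - 33) / 11.2138 = -0.4905.
        Two-sided p = 2*Phi(z) = 0.623804.
Step 6: alpha = 0.1. fail to reject H0.

W+ = 27.5, W- = 38.5, W = min = 27.5, p = 0.623804, fail to reject H0.


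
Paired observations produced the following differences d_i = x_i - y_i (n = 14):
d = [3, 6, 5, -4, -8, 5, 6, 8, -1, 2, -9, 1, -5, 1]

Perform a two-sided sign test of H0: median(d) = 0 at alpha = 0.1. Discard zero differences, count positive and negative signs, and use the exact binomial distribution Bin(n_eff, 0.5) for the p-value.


Step 1: Discard zero differences. Original n = 14; n_eff = number of nonzero differences = 14.
Nonzero differences (with sign): +3, +6, +5, -4, -8, +5, +6, +8, -1, +2, -9, +1, -5, +1
Step 2: Count signs: positive = 9, negative = 5.
Step 3: Under H0: P(positive) = 0.5, so the number of positives S ~ Bin(14, 0.5).
Step 4: Two-sided exact p-value = sum of Bin(14,0.5) probabilities at or below the observed probability = 0.423950.
Step 5: alpha = 0.1. fail to reject H0.

n_eff = 14, pos = 9, neg = 5, p = 0.423950, fail to reject H0.


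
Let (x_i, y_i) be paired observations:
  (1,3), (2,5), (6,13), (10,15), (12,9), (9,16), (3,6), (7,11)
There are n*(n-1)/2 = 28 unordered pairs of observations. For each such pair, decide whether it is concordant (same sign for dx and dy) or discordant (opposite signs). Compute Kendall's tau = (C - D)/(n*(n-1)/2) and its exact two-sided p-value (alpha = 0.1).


Step 1: Enumerate the 28 unordered pairs (i,j) with i<j and classify each by sign(x_j-x_i) * sign(y_j-y_i).
  (1,2):dx=+1,dy=+2->C; (1,3):dx=+5,dy=+10->C; (1,4):dx=+9,dy=+12->C; (1,5):dx=+11,dy=+6->C
  (1,6):dx=+8,dy=+13->C; (1,7):dx=+2,dy=+3->C; (1,8):dx=+6,dy=+8->C; (2,3):dx=+4,dy=+8->C
  (2,4):dx=+8,dy=+10->C; (2,5):dx=+10,dy=+4->C; (2,6):dx=+7,dy=+11->C; (2,7):dx=+1,dy=+1->C
  (2,8):dx=+5,dy=+6->C; (3,4):dx=+4,dy=+2->C; (3,5):dx=+6,dy=-4->D; (3,6):dx=+3,dy=+3->C
  (3,7):dx=-3,dy=-7->C; (3,8):dx=+1,dy=-2->D; (4,5):dx=+2,dy=-6->D; (4,6):dx=-1,dy=+1->D
  (4,7):dx=-7,dy=-9->C; (4,8):dx=-3,dy=-4->C; (5,6):dx=-3,dy=+7->D; (5,7):dx=-9,dy=-3->C
  (5,8):dx=-5,dy=+2->D; (6,7):dx=-6,dy=-10->C; (6,8):dx=-2,dy=-5->C; (7,8):dx=+4,dy=+5->C
Step 2: C = 22, D = 6, total pairs = 28.
Step 3: tau = (C - D)/(n(n-1)/2) = (22 - 6)/28 = 0.571429.
Step 4: Exact two-sided p-value (enumerate n! = 40320 permutations of y under H0): p = 0.061012.
Step 5: alpha = 0.1. reject H0.

tau_b = 0.5714 (C=22, D=6), p = 0.061012, reject H0.


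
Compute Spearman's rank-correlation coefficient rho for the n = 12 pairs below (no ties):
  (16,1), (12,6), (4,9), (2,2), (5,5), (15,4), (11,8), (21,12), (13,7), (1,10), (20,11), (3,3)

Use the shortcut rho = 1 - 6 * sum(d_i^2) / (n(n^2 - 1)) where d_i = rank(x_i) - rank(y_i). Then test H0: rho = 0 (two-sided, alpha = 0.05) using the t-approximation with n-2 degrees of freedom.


Step 1: Rank x and y separately (midranks; no ties here).
rank(x): 16->10, 12->7, 4->4, 2->2, 5->5, 15->9, 11->6, 21->12, 13->8, 1->1, 20->11, 3->3
rank(y): 1->1, 6->6, 9->9, 2->2, 5->5, 4->4, 8->8, 12->12, 7->7, 10->10, 11->11, 3->3
Step 2: d_i = R_x(i) - R_y(i); compute d_i^2.
  (10-1)^2=81, (7-6)^2=1, (4-9)^2=25, (2-2)^2=0, (5-5)^2=0, (9-4)^2=25, (6-8)^2=4, (12-12)^2=0, (8-7)^2=1, (1-10)^2=81, (11-11)^2=0, (3-3)^2=0
sum(d^2) = 218.
Step 3: rho = 1 - 6*218 / (12*(12^2 - 1)) = 1 - 1308/1716 = 0.237762.
Step 4: Under H0, t = rho * sqrt((n-2)/(1-rho^2)) = 0.7741 ~ t(10).
Step 5: Two-sided p-value from the t-distribution with 10 df = 0.456801.
Step 6: alpha = 0.05. fail to reject H0.

rho = 0.2378, p = 0.456801, fail to reject H0 at alpha = 0.05.


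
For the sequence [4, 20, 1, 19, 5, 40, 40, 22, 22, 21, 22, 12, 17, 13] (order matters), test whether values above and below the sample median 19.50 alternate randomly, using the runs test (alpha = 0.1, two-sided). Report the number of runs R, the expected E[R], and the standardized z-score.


Step 1: Compute median = 19.50; label A = above, B = below.
Labels in order: BABBBAAAAAABBB  (n_A = 7, n_B = 7)
Step 2: Count runs R = 5.
Step 3: Under H0 (random ordering), E[R] = 2*n_A*n_B/(n_A+n_B) + 1 = 2*7*7/14 + 1 = 8.0000.
        Var[R] = 2*n_A*n_B*(2*n_A*n_B - n_A - n_B) / ((n_A+n_B)^2 * (n_A+n_B-1)) = 8232/2548 = 3.2308.
        SD[R] = 1.7974.
Step 4: Continuity-corrected z = (R + 0.5 - E[R]) / SD[R] = (5 + 0.5 - 8.0000) / 1.7974 = -1.3909.
Step 5: Two-sided p-value via normal approximation = 2*(1 - Phi(|z|)) = 0.164264.
Step 6: alpha = 0.1. fail to reject H0.

R = 5, z = -1.3909, p = 0.164264, fail to reject H0.
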